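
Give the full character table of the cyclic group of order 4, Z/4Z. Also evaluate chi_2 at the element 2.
Character table of Z/4Z (irreps indexed chi_0,...,chi_3 with chi_k(m) = zeta_4^(k*m), zeta_4 = exp(2*pi*i/4)):
  irrep \ class  {0} (size 1)  {1} (size 1)  {2} (size 1)  {3} (size 1)
  chi_0          1             1             1             1           
  chi_1          1             I             -1            -I          
  chi_2          1             -1            1             -1          
  chi_3          1             -I            -1            I           

Spot check: chi_2(2) = zeta_4^(2*2) = zeta_4^4 = 1.

Z/4Z is abelian, so all 4 irreducible complex representations are 1-dimensional. They are given by chi_k(m) = zeta_4^(k*m) for k = 0,...,3. Row orthogonality: sum_m chi_k(m) conj(chi_l(m)) = 4 * [k = l].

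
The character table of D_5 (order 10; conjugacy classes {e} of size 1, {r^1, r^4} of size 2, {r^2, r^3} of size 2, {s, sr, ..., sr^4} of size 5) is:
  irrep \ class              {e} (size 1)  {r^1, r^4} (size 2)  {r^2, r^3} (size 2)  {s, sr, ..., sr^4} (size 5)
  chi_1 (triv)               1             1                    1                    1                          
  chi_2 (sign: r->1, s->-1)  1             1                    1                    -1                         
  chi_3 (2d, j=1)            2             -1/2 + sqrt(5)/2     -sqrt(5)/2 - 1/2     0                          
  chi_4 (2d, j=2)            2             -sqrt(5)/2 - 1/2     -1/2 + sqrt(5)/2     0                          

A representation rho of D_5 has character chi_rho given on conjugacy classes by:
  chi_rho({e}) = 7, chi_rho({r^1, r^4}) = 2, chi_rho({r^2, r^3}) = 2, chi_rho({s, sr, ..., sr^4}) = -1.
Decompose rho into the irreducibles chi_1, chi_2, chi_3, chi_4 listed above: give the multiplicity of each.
Multiplicities: chi_1: 1, chi_2: 2, chi_3: 1, chi_4: 1.

Derivation: Use <chi_rho, chi> = (1/|G|) sum_C |C| * chi_rho(C) * conj(chi(C)) with |G| = 10 for each irreducible chi in the table:
  <chi_rho, chi_1> = (1/10)[1*(7)*conj(1) + 2*(2)*conj(1) + 2*(2)*conj(1) + 5*(-1)*conj(1)]
      = (1/10)[(7) + (4) + (4) + (-5)] = 10/10 = 1
  <chi_rho, chi_2> = (1/10)[1*(7)*conj(1) + 2*(2)*conj(1) + 2*(2)*conj(1) + 5*(-1)*conj(-1)]
      = (1/10)[(7) + (4) + (4) + (5)] = 20/10 = 2
  <chi_rho, chi_3> = (1/10)[1*(7)*conj(2) + 2*(2)*conj(-1/2 + sqrt(5)/2) + 2*(2)*conj(-sqrt(5)/2 - 1/2) + 5*(-1)*conj(0)]
      = (1/10)[(14) + (-2 + 2*sqrt(5)) + (-2*sqrt(5) - 2) + (0)] = 10/10 = 1
  <chi_rho, chi_4> = (1/10)[1*(7)*conj(2) + 2*(2)*conj(-sqrt(5)/2 - 1/2) + 2*(2)*conj(-1/2 + sqrt(5)/2) + 5*(-1)*conj(0)]
      = (1/10)[(14) + (-2*sqrt(5) - 2) + (-2 + 2*sqrt(5)) + (0)] = 10/10 = 1
Dimension check: dim(rho) = sum (mult * dim) = 1*1 + 2*1 + 1*2 + 1*2 = 7 = chi_rho(e) = 7.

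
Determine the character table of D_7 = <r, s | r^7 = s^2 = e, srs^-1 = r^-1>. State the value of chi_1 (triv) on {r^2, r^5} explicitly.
Conjugacy classes: {e} of size 1, {r^1, r^6} of size 2, {r^2, r^5} of size 2, {r^3, r^4} of size 2, {s, sr, ..., sr^6} of size 7.
Character table:
  irrep \ class              {e} (size 1)  {r^1, r^6} (size 2)  {r^2, r^5} (size 2)  {r^3, r^4} (size 2)  {s, sr, ..., sr^6} (size 7)
  chi_1 (triv)               1             1                    1                    1                    1                          
  chi_2 (sign: r->1, s->-1)  1             1                    1                    1                    -1                         
  chi_3 (2d, j=1)            2             2*cos(2*pi/7)        -2*cos(3*pi/7)       -2*cos(pi/7)         0                          
  chi_4 (2d, j=2)            2             -2*cos(3*pi/7)       -2*cos(pi/7)         2*cos(2*pi/7)        0                          
  chi_5 (2d, j=3)            2             -2*cos(pi/7)         2*cos(2*pi/7)        -2*cos(3*pi/7)       0                          

Spot check: chi_1 (triv) on {r^2, r^5} = 1.

Explanation: D_7 has order 2*7 = 14 with 5 conjugacy classes, hence 5 irreducibles. Sum of squared dims 1 + 1 + 4 + 4 + 4 = 14 = |G|. Linear characters come from the abelianisation; the 2-dimensional irreps have character r^k -> 2*cos(2*pi*j*k/7), reflections -> 0.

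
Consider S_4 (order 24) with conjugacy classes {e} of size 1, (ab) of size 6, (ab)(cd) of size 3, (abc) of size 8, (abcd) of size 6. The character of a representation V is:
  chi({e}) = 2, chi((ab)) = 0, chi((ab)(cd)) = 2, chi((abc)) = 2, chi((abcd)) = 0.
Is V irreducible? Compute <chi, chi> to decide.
Not irreducible (reducible): <chi, chi> = 2 > 1.

Working: <chi, chi> = (1/|G|) sum_C |C| * |chi(C)|^2 = (1/24)[1*|2|^2 + 6*|0|^2 + 3*|2|^2 + 8*|2|^2 + 6*|0|^2]
  = (1/24)[(4) + (0) + (12) + (32) + (0)] = 48/24 = 2.
A character is irreducible iff <chi, chi> = 1, so this representation is reducible.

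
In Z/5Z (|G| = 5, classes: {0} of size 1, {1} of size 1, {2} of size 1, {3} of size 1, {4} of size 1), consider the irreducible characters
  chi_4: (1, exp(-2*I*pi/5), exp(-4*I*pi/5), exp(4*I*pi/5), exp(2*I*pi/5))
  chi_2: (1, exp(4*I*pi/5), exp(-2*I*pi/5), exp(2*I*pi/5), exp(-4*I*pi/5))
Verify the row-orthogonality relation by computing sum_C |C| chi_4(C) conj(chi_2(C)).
Sum = 0; so <chi_4, chi_2> = 0 (distinct irreducibles are orthogonal).

Derivation: Compute term by term over conjugacy classes (|C| * chi_4(C) * conj(chi_2(C))):
  1*(1)*conj(1) + 1*(exp(-2*I*pi/5))*conj(exp(4*I*pi/5)) + 1*(exp(-4*I*pi/5))*conj(exp(-2*I*pi/5)) + 1*(exp(4*I*pi/5))*conj(exp(2*I*pi/5)) + 1*(exp(2*I*pi/5))*conj(exp(-4*I*pi/5))
  = (1) + (exp(4*I*pi/5)) + (exp(-2*I*pi/5)) + (exp(2*I*pi/5)) + (exp(-4*I*pi/5))
  = 0.
(Exp terms are combined using exp(i*s)*conj(exp(i*t)) = exp(i*(s-t)), and sums of them are collapsed using the identity that for every m > 1 the m distinct m-th roots of unity sum to 0, e.g. 1 + exp(2*I*pi/3) + exp(-2*I*pi/3) = 0.)
Dividing by |G| = 5 gives 0/5 = 0, matching the row-orthogonality relation <chi_4, chi_2> = [chi_4 = chi_2].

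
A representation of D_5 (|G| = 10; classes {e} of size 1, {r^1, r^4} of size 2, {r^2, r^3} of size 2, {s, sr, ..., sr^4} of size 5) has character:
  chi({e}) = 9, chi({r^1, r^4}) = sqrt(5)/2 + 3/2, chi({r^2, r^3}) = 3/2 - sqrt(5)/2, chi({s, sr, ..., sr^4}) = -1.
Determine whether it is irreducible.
Not irreducible (reducible): <chi, chi> = 10 > 1.

Why: <chi, chi> = (1/|G|) sum_C |C| * |chi(C)|^2 = (1/10)[1*|9|^2 + 2*|sqrt(5)/2 + 3/2|^2 + 2*|3/2 - sqrt(5)/2|^2 + 5*|-1|^2]
  = (1/10)[(81) + (3*sqrt(5) + 7) + (7 - 3*sqrt(5)) + (5)] = 100/10 = 10.
A character is irreducible iff <chi, chi> = 1, so this representation is reducible.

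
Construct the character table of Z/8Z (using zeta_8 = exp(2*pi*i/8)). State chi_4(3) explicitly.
Character table of Z/8Z (irreps indexed chi_0,...,chi_7 with chi_k(m) = zeta_8^(k*m), zeta_8 = exp(2*pi*i/8)):
  irrep \ class  {0} (size 1)  {1} (size 1)    {2} (size 1)  {3} (size 1)    {4} (size 1)  {5} (size 1)    {6} (size 1)  {7} (size 1)  
  chi_0          1             1               1             1               1             1               1             1             
  chi_1          1             exp(I*pi/4)     I             exp(3*I*pi/4)   -1            exp(-3*I*pi/4)  -I            exp(-I*pi/4)  
  chi_2          1             I               -1            -I              1             I               -1            -I            
  chi_3          1             exp(3*I*pi/4)   -I            exp(I*pi/4)     -1            exp(-I*pi/4)    I             exp(-3*I*pi/4)
  chi_4          1             -1              1             -1              1             -1              1             -1            
  chi_5          1             exp(-3*I*pi/4)  I             exp(-I*pi/4)    -1            exp(I*pi/4)     -I            exp(3*I*pi/4) 
  chi_6          1             -I              -1            I               1             -I              -1            I             
  chi_7          1             exp(-I*pi/4)    -I            exp(-3*I*pi/4)  -1            exp(3*I*pi/4)   I             exp(I*pi/4)   

Spot check: chi_4(3) = zeta_8^(4*3) = zeta_8^12 = -1.

Proof sketch: Z/8Z is abelian, so all 8 irreducible complex representations are 1-dimensional. They are given by chi_k(m) = zeta_8^(k*m) for k = 0,...,7. Row orthogonality: sum_m chi_k(m) conj(chi_l(m)) = 8 * [k = l].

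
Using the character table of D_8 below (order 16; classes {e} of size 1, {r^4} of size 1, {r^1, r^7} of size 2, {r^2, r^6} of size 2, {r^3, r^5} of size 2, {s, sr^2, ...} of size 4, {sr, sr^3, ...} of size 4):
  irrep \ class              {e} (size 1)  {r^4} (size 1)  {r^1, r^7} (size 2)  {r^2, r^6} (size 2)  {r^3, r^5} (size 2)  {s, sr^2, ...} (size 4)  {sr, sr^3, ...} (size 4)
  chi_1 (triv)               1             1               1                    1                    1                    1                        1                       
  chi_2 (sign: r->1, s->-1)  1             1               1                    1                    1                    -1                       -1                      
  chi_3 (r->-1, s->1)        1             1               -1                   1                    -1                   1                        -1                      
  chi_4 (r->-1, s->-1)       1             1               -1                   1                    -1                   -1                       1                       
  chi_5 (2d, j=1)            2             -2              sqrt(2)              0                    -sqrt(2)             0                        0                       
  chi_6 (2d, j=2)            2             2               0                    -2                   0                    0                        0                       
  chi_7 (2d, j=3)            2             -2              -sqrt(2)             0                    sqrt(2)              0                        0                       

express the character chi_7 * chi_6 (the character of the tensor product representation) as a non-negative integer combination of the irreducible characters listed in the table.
chi_7 tensor chi_6 = chi_5 + chi_7 (all other irreducibles have multiplicity 0).

Derivation: The character of a tensor product is the pointwise product (chi_7 * chi_6)(C) = chi_7(C) * chi_6(C):
  {e}: (2)*(2), {r^4}: (-2)*(2), {r^1, r^7}: (-sqrt(2))*(0), {r^2, r^6}: (0)*(-2), {r^3, r^5}: (sqrt(2))*(0), {s, sr^2, ...}: (0)*(0), {sr, sr^3, ...}: (0)*(0)
so (chi_7 * chi_6) takes values
  {e} -> 4, {r^4} -> -4, {r^1, r^7} -> 0, {r^2, r^6} -> 0, {r^3, r^5} -> 0, {s, sr^2, ...} -> 0, {sr, sr^3, ...} -> 0.
Now take the inner product of this character with each irreducible chi from the table, <chi_7*chi_6, chi> = (1/16) sum_C |C| (chi_7*chi_6)(C) conj(chi(C)):
  <chi_7*chi_6, chi_1> = (1/16)[1*(4)*conj(1) + 1*(-4)*conj(1) + 2*(0)*conj(1) + 2*(0)*conj(1) + 2*(0)*conj(1) + 4*(0)*conj(1) + 4*(0)*conj(1)]
      = (1/16)[(4) + (-4) + (0) + (0) + (0) + (0) + (0)] = 0/16 = 0
  <chi_7*chi_6, chi_2> = (1/16)[1*(4)*conj(1) + 1*(-4)*conj(1) + 2*(0)*conj(1) + 2*(0)*conj(1) + 2*(0)*conj(1) + 4*(0)*conj(-1) + 4*(0)*conj(-1)]
      = (1/16)[(4) + (-4) + (0) + (0) + (0) + (0) + (0)] = 0/16 = 0
  <chi_7*chi_6, chi_3> = (1/16)[1*(4)*conj(1) + 1*(-4)*conj(1) + 2*(0)*conj(-1) + 2*(0)*conj(1) + 2*(0)*conj(-1) + 4*(0)*conj(1) + 4*(0)*conj(-1)]
      = (1/16)[(4) + (-4) + (0) + (0) + (0) + (0) + (0)] = 0/16 = 0
  <chi_7*chi_6, chi_4> = (1/16)[1*(4)*conj(1) + 1*(-4)*conj(1) + 2*(0)*conj(-1) + 2*(0)*conj(1) + 2*(0)*conj(-1) + 4*(0)*conj(-1) + 4*(0)*conj(1)]
      = (1/16)[(4) + (-4) + (0) + (0) + (0) + (0) + (0)] = 0/16 = 0
  <chi_7*chi_6, chi_5> = (1/16)[1*(4)*conj(2) + 1*(-4)*conj(-2) + 2*(0)*conj(sqrt(2)) + 2*(0)*conj(0) + 2*(0)*conj(-sqrt(2)) + 4*(0)*conj(0) + 4*(0)*conj(0)]
      = (1/16)[(8) + (8) + (0) + (0) + (0) + (0) + (0)] = 16/16 = 1
  <chi_7*chi_6, chi_6> = (1/16)[1*(4)*conj(2) + 1*(-4)*conj(2) + 2*(0)*conj(0) + 2*(0)*conj(-2) + 2*(0)*conj(0) + 4*(0)*conj(0) + 4*(0)*conj(0)]
      = (1/16)[(8) + (-8) + (0) + (0) + (0) + (0) + (0)] = 0/16 = 0
  <chi_7*chi_6, chi_7> = (1/16)[1*(4)*conj(2) + 1*(-4)*conj(-2) + 2*(0)*conj(-sqrt(2)) + 2*(0)*conj(0) + 2*(0)*conj(sqrt(2)) + 4*(0)*conj(0) + 4*(0)*conj(0)]
      = (1/16)[(8) + (8) + (0) + (0) + (0) + (0) + (0)] = 16/16 = 1
Hence the multiplicities are chi_5: 1, chi_7: 1. Dimension check: dim(chi_7)*dim(chi_6) = 2*2 = 4 and sum (mult * dim) = 1*2 + 1*2 = 4.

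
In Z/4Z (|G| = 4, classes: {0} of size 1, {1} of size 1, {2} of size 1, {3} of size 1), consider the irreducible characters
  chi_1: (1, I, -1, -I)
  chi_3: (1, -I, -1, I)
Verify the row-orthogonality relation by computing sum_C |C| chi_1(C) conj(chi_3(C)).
Sum = 0; so <chi_1, chi_3> = 0 (distinct irreducibles are orthogonal).

Compute term by term over conjugacy classes (|C| * chi_1(C) * conj(chi_3(C))):
  1*(1)*conj(1) + 1*(I)*conj(-I) + 1*(-1)*conj(-1) + 1*(-I)*conj(I)
  = (1) + (-1) + (1) + (-1)
  = 0.
(Exp terms are combined using exp(i*s)*conj(exp(i*t)) = exp(i*(s-t)), and sums of them are collapsed using the identity that for every m > 1 the m distinct m-th roots of unity sum to 0, e.g. 1 + exp(2*I*pi/3) + exp(-2*I*pi/3) = 0.)
Dividing by |G| = 4 gives 0/4 = 0, matching the row-orthogonality relation <chi_1, chi_3> = [chi_1 = chi_3].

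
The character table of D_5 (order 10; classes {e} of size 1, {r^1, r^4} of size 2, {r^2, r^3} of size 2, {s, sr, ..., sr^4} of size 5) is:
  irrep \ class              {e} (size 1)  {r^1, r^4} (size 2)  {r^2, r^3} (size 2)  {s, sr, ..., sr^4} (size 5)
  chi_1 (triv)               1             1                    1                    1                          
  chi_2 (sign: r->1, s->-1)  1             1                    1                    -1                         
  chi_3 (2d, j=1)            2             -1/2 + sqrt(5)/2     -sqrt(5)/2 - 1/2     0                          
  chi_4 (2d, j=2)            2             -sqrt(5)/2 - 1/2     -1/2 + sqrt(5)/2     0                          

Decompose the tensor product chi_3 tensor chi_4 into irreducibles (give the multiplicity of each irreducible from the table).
chi_3 tensor chi_4 = chi_3 + chi_4 (all other irreducibles have multiplicity 0).

Working: The character of a tensor product is the pointwise product (chi_3 * chi_4)(C) = chi_3(C) * chi_4(C):
  {e}: (2)*(2), {r^1, r^4}: (-1/2 + sqrt(5)/2)*(-sqrt(5)/2 - 1/2), {r^2, r^3}: (-sqrt(5)/2 - 1/2)*(-1/2 + sqrt(5)/2), {s, sr, ..., sr^4}: (0)*(0)
so (chi_3 * chi_4) takes values
  {e} -> 4, {r^1, r^4} -> -1, {r^2, r^3} -> -1, {s, sr, ..., sr^4} -> 0.
Now take the inner product of this character with each irreducible chi from the table, <chi_3*chi_4, chi> = (1/10) sum_C |C| (chi_3*chi_4)(C) conj(chi(C)):
  <chi_3*chi_4, chi_1> = (1/10)[1*(4)*conj(1) + 2*(-1)*conj(1) + 2*(-1)*conj(1) + 5*(0)*conj(1)]
      = (1/10)[(4) + (-2) + (-2) + (0)] = 0/10 = 0
  <chi_3*chi_4, chi_2> = (1/10)[1*(4)*conj(1) + 2*(-1)*conj(1) + 2*(-1)*conj(1) + 5*(0)*conj(-1)]
      = (1/10)[(4) + (-2) + (-2) + (0)] = 0/10 = 0
  <chi_3*chi_4, chi_3> = (1/10)[1*(4)*conj(2) + 2*(-1)*conj(-1/2 + sqrt(5)/2) + 2*(-1)*conj(-sqrt(5)/2 - 1/2) + 5*(0)*conj(0)]
      = (1/10)[(8) + (1 - sqrt(5)) + (1 + sqrt(5)) + (0)] = 10/10 = 1
  <chi_3*chi_4, chi_4> = (1/10)[1*(4)*conj(2) + 2*(-1)*conj(-sqrt(5)/2 - 1/2) + 2*(-1)*conj(-1/2 + sqrt(5)/2) + 5*(0)*conj(0)]
      = (1/10)[(8) + (1 + sqrt(5)) + (1 - sqrt(5)) + (0)] = 10/10 = 1
Hence the multiplicities are chi_3: 1, chi_4: 1. Dimension check: dim(chi_3)*dim(chi_4) = 2*2 = 4 and sum (mult * dim) = 1*2 + 1*2 = 4.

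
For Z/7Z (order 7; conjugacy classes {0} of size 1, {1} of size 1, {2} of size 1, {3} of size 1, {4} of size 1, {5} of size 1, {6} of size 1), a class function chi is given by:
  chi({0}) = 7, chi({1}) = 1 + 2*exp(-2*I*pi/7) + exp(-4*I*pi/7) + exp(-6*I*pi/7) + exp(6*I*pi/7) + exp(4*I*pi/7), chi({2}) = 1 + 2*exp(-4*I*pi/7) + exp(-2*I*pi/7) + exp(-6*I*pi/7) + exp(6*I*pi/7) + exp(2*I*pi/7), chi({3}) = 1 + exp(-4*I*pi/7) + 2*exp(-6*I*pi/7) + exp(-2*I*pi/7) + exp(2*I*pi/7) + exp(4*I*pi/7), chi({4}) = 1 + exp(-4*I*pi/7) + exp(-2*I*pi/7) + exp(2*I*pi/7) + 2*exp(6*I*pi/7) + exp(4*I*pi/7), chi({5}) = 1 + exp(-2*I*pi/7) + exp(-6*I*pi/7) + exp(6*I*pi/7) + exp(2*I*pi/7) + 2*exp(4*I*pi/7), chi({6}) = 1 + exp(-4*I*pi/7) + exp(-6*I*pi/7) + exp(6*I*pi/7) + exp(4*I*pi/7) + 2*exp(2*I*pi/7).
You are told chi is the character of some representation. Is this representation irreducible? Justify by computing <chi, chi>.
Not irreducible (reducible): <chi, chi> = 9 > 1.

Working: <chi, chi> = (1/|G|) sum_C |C| * |chi(C)|^2 = (1/7)[1*|7|^2 + 1*|1 + 2*exp(-2*I*pi/7) + exp(-4*I*pi/7) + exp(-6*I*pi/7) + exp(6*I*pi/7) + exp(4*I*pi/7)|^2 + 1*|1 + 2*exp(-4*I*pi/7) + exp(-2*I*pi/7) + exp(-6*I*pi/7) + exp(6*I*pi/7) + exp(2*I*pi/7)|^2 + 1*|1 + exp(-4*I*pi/7) + 2*exp(-6*I*pi/7) + exp(-2*I*pi/7) + exp(2*I*pi/7) + exp(4*I*pi/7)|^2 + 1*|1 + exp(-4*I*pi/7) + exp(-2*I*pi/7) + exp(2*I*pi/7) + 2*exp(6*I*pi/7) + exp(4*I*pi/7)|^2 + 1*|1 + exp(-2*I*pi/7) + exp(-6*I*pi/7) + exp(6*I*pi/7) + exp(2*I*pi/7) + 2*exp(4*I*pi/7)|^2 + 1*|1 + exp(-4*I*pi/7) + exp(-6*I*pi/7) + exp(6*I*pi/7) + exp(4*I*pi/7) + 2*exp(2*I*pi/7)|^2]
  = (1/7)[(49) + (9 + 6*exp(-4*I*pi/7) + 7*exp(-2*I*pi/7) + 7*exp(-6*I*pi/7) + 7*exp(6*I*pi/7) + 7*exp(2*I*pi/7) + 6*exp(4*I*pi/7)) + (9 + 7*exp(-4*I*pi/7) + 7*exp(-2*I*pi/7) + 6*exp(-6*I*pi/7) + 6*exp(6*I*pi/7) + 7*exp(2*I*pi/7) + 7*exp(4*I*pi/7)) + (9 + 7*exp(-4*I*pi/7) + 6*exp(-2*I*pi/7) + 7*exp(-6*I*pi/7) + 7*exp(6*I*pi/7) + 6*exp(2*I*pi/7) + 7*exp(4*I*pi/7)) + (9 + 7*exp(-4*I*pi/7) + 6*exp(-2*I*pi/7) + 7*exp(-6*I*pi/7) + 7*exp(6*I*pi/7) + 6*exp(2*I*pi/7) + 7*exp(4*I*pi/7)) + (9 + 7*exp(-4*I*pi/7) + 7*exp(-2*I*pi/7) + 6*exp(-6*I*pi/7) + 6*exp(6*I*pi/7) + 7*exp(2*I*pi/7) + 7*exp(4*I*pi/7)) + (9 + 6*exp(-4*I*pi/7) + 7*exp(-2*I*pi/7) + 7*exp(-6*I*pi/7) + 7*exp(6*I*pi/7) + 7*exp(2*I*pi/7) + 6*exp(4*I*pi/7))] = 63/7 = 9.
(Exp terms are combined using exp(i*s)*conj(exp(i*t)) = exp(i*(s-t)), and sums of them are collapsed using the identity that for every m > 1 the m distinct m-th roots of unity sum to 0, e.g. 1 + exp(2*I*pi/3) + exp(-2*I*pi/3) = 0.)
A character is irreducible iff <chi, chi> = 1, so this representation is reducible.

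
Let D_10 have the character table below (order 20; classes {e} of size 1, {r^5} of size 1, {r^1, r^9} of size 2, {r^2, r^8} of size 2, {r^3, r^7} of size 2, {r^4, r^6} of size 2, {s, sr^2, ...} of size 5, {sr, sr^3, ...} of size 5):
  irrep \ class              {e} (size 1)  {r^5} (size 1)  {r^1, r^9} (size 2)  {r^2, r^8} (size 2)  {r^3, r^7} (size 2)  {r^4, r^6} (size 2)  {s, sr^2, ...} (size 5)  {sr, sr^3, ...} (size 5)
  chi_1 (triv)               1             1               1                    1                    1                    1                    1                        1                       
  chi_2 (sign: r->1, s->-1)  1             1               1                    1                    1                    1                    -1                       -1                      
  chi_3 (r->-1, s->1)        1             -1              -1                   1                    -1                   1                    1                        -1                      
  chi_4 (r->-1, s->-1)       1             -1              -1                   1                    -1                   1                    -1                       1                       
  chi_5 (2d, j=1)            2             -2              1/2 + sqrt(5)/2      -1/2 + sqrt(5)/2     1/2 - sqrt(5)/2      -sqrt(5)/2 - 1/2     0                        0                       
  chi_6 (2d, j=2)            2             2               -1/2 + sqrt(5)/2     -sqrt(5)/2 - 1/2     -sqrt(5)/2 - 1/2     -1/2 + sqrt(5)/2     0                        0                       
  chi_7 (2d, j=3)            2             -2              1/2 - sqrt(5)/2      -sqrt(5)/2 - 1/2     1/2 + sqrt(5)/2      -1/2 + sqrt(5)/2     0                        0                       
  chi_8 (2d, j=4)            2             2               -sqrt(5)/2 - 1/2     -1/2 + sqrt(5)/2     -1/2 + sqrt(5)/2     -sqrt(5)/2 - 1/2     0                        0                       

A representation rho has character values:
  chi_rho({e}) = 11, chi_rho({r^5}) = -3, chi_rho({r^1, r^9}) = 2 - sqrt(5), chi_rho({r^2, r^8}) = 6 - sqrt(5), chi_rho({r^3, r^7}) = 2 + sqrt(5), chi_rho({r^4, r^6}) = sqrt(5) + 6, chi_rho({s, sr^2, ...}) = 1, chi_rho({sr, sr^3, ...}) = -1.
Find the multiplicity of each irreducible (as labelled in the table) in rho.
Multiplicities: chi_1: 2, chi_2: 2, chi_3: 2, chi_4: 1, chi_5: 0, chi_6: 0, chi_7: 2, chi_8: 0.

Proof sketch: Use <chi_rho, chi> = (1/|G|) sum_C |C| * chi_rho(C) * conj(chi(C)) with |G| = 20 for each irreducible chi in the table:
  <chi_rho, chi_1> = (1/20)[1*(11)*conj(1) + 1*(-3)*conj(1) + 2*(2 - sqrt(5))*conj(1) + 2*(6 - sqrt(5))*conj(1) + 2*(2 + sqrt(5))*conj(1) + 2*(sqrt(5) + 6)*conj(1) + 5*(1)*conj(1) + 5*(-1)*conj(1)]
      = (1/20)[(11) + (-3) + (4 - 2*sqrt(5)) + (12 - 2*sqrt(5)) + (4 + 2*sqrt(5)) + (2*sqrt(5) + 12) + (5) + (-5)] = 40/20 = 2
  <chi_rho, chi_2> = (1/20)[1*(11)*conj(1) + 1*(-3)*conj(1) + 2*(2 - sqrt(5))*conj(1) + 2*(6 - sqrt(5))*conj(1) + 2*(2 + sqrt(5))*conj(1) + 2*(sqrt(5) + 6)*conj(1) + 5*(1)*conj(-1) + 5*(-1)*conj(-1)]
      = (1/20)[(11) + (-3) + (4 - 2*sqrt(5)) + (12 - 2*sqrt(5)) + (4 + 2*sqrt(5)) + (2*sqrt(5) + 12) + (-5) + (5)] = 40/20 = 2
  <chi_rho, chi_3> = (1/20)[1*(11)*conj(1) + 1*(-3)*conj(-1) + 2*(2 - sqrt(5))*conj(-1) + 2*(6 - sqrt(5))*conj(1) + 2*(2 + sqrt(5))*conj(-1) + 2*(sqrt(5) + 6)*conj(1) + 5*(1)*conj(1) + 5*(-1)*conj(-1)]
      = (1/20)[(11) + (3) + (-4 + 2*sqrt(5)) + (12 - 2*sqrt(5)) + (-2*sqrt(5) - 4) + (2*sqrt(5) + 12) + (5) + (5)] = 40/20 = 2
  <chi_rho, chi_4> = (1/20)[1*(11)*conj(1) + 1*(-3)*conj(-1) + 2*(2 - sqrt(5))*conj(-1) + 2*(6 - sqrt(5))*conj(1) + 2*(2 + sqrt(5))*conj(-1) + 2*(sqrt(5) + 6)*conj(1) + 5*(1)*conj(-1) + 5*(-1)*conj(1)]
      = (1/20)[(11) + (3) + (-4 + 2*sqrt(5)) + (12 - 2*sqrt(5)) + (-2*sqrt(5) - 4) + (2*sqrt(5) + 12) + (-5) + (-5)] = 20/20 = 1
  <chi_rho, chi_5> = (1/20)[1*(11)*conj(2) + 1*(-3)*conj(-2) + 2*(2 - sqrt(5))*conj(1/2 + sqrt(5)/2) + 2*(6 - sqrt(5))*conj(-1/2 + sqrt(5)/2) + 2*(2 + sqrt(5))*conj(1/2 - sqrt(5)/2) + 2*(sqrt(5) + 6)*conj(-sqrt(5)/2 - 1/2) + 5*(1)*conj(0) + 5*(-1)*conj(0)]
      = (1/20)[(22) + (6) + (-3 + sqrt(5)) + (-11 + 7*sqrt(5)) + (-3 - sqrt(5)) + (-7*sqrt(5) - 11) + (0) + (0)] = 0/20 = 0
  <chi_rho, chi_6> = (1/20)[1*(11)*conj(2) + 1*(-3)*conj(2) + 2*(2 - sqrt(5))*conj(-1/2 + sqrt(5)/2) + 2*(6 - sqrt(5))*conj(-sqrt(5)/2 - 1/2) + 2*(2 + sqrt(5))*conj(-sqrt(5)/2 - 1/2) + 2*(sqrt(5) + 6)*conj(-1/2 + sqrt(5)/2) + 5*(1)*conj(0) + 5*(-1)*conj(0)]
      = (1/20)[(22) + (-6) + (-7 + 3*sqrt(5)) + (-5*sqrt(5) - 1) + (-7 - 3*sqrt(5)) + (-1 + 5*sqrt(5)) + (0) + (0)] = 0/20 = 0
  <chi_rho, chi_7> = (1/20)[1*(11)*conj(2) + 1*(-3)*conj(-2) + 2*(2 - sqrt(5))*conj(1/2 - sqrt(5)/2) + 2*(6 - sqrt(5))*conj(-sqrt(5)/2 - 1/2) + 2*(2 + sqrt(5))*conj(1/2 + sqrt(5)/2) + 2*(sqrt(5) + 6)*conj(-1/2 + sqrt(5)/2) + 5*(1)*conj(0) + 5*(-1)*conj(0)]
      = (1/20)[(22) + (6) + (7 - 3*sqrt(5)) + (-5*sqrt(5) - 1) + (3*sqrt(5) + 7) + (-1 + 5*sqrt(5)) + (0) + (0)] = 40/20 = 2
  <chi_rho, chi_8> = (1/20)[1*(11)*conj(2) + 1*(-3)*conj(2) + 2*(2 - sqrt(5))*conj(-sqrt(5)/2 - 1/2) + 2*(6 - sqrt(5))*conj(-1/2 + sqrt(5)/2) + 2*(2 + sqrt(5))*conj(-1/2 + sqrt(5)/2) + 2*(sqrt(5) + 6)*conj(-sqrt(5)/2 - 1/2) + 5*(1)*conj(0) + 5*(-1)*conj(0)]
      = (1/20)[(22) + (-6) + (3 - sqrt(5)) + (-11 + 7*sqrt(5)) + (sqrt(5) + 3) + (-7*sqrt(5) - 11) + (0) + (0)] = 0/20 = 0
Dimension check: dim(rho) = sum (mult * dim) = 2*1 + 2*1 + 2*1 + 1*1 + 0*2 + 0*2 + 2*2 + 0*2 = 11 = chi_rho(e) = 11.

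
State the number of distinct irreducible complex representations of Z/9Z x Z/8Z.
72

Solution. The number of irreducible complex representations of a finite group equals its number of conjugacy classes. Z/9Z x Z/8Z is abelian of order 72, so every element is its own conjugacy class: 72 classes, so Z/9Z x Z/8Z (order 72) has exactly 72 irreducible complex representations.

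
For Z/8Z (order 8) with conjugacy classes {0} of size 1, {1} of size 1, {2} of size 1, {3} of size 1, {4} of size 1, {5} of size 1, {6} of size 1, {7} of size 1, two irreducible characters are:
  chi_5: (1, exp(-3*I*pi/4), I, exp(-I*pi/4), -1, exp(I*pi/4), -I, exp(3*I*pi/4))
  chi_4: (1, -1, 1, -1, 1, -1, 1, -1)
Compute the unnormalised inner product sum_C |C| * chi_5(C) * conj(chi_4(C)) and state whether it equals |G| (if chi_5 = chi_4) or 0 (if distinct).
Sum = 0; so <chi_5, chi_4> = 0 (distinct irreducibles are orthogonal).

Solution. Compute term by term over conjugacy classes (|C| * chi_5(C) * conj(chi_4(C))):
  1*(1)*conj(1) + 1*(exp(-3*I*pi/4))*conj(-1) + 1*(I)*conj(1) + 1*(exp(-I*pi/4))*conj(-1) + 1*(-1)*conj(1) + 1*(exp(I*pi/4))*conj(-1) + 1*(-I)*conj(1) + 1*(exp(3*I*pi/4))*conj(-1)
  = (1) + (-exp(-3*I*pi/4)) + (I) + (-exp(-I*pi/4)) + (-1) + (-exp(I*pi/4)) + (-I) + (-exp(3*I*pi/4))
  = 0.
(Exp terms are combined using exp(i*s)*conj(exp(i*t)) = exp(i*(s-t)), and sums of them are collapsed using the identity that for every m > 1 the m distinct m-th roots of unity sum to 0, e.g. 1 + exp(2*I*pi/3) + exp(-2*I*pi/3) = 0.)
Dividing by |G| = 8 gives 0/8 = 0, matching the row-orthogonality relation <chi_5, chi_4> = [chi_5 = chi_4].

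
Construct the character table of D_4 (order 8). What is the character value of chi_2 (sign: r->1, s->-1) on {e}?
Conjugacy classes: {e} of size 1, {r^2} of size 1, {r^1, r^3} of size 2, {s, sr^2, ...} of size 2, {sr, sr^3, ...} of size 2.
Character table:
  irrep \ class              {e} (size 1)  {r^2} (size 1)  {r^1, r^3} (size 2)  {s, sr^2, ...} (size 2)  {sr, sr^3, ...} (size 2)
  chi_1 (triv)               1             1               1                    1                        1                       
  chi_2 (sign: r->1, s->-1)  1             1               1                    -1                       -1                      
  chi_3 (r->-1, s->1)        1             1               -1                   1                        -1                      
  chi_4 (r->-1, s->-1)       1             1               -1                   -1                       1                       
  chi_5 (2d, j=1)            2             -2              0                    0                        0                       

Spot check: chi_2 (sign: r->1, s->-1) on {e} = 1.

Explanation: D_4 has order 2*4 = 8 with 5 conjugacy classes, hence 5 irreducibles. Sum of squared dims 1 + 1 + 1 + 1 + 4 = 8 = |G|. Linear characters come from the abelianisation; the 2-dimensional irreps have character r^k -> 2*cos(2*pi*j*k/4), reflections -> 0.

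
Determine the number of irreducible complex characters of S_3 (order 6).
3

Reasoning: The number of irreducible complex representations of a finite group equals its number of conjugacy classes. Conjugacy classes in S_3 correspond to cycle types, i.e. partitions of 3; there are p(3) = 3 of them, so S_3 (order 6) has exactly 3 irreducible complex representations.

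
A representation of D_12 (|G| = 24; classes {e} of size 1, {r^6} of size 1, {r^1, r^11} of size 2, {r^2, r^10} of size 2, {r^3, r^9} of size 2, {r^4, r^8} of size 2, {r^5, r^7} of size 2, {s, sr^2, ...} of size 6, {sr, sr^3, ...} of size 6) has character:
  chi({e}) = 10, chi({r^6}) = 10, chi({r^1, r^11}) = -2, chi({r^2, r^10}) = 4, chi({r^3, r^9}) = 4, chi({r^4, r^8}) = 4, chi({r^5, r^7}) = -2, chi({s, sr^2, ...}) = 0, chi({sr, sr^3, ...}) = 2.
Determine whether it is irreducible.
Not irreducible (reducible): <chi, chi> = 14 > 1.

Details: <chi, chi> = (1/|G|) sum_C |C| * |chi(C)|^2 = (1/24)[1*|10|^2 + 1*|10|^2 + 2*|-2|^2 + 2*|4|^2 + 2*|4|^2 + 2*|4|^2 + 2*|-2|^2 + 6*|0|^2 + 6*|2|^2]
  = (1/24)[(100) + (100) + (8) + (32) + (32) + (32) + (8) + (0) + (24)] = 336/24 = 14.
A character is irreducible iff <chi, chi> = 1, so this representation is reducible.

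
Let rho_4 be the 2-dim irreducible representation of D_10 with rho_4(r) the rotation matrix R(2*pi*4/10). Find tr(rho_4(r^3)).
chi_{rho_4}(r^3) = 2*cos(2*pi*4*3/10) = -1/2 + sqrt(5)/2

Argument: rho_4(r^3) is rotation by angle 2*pi*4*3/10, whose trace is 2*cos(2*pi*4*3/10) = -1/2 + sqrt(5)/2.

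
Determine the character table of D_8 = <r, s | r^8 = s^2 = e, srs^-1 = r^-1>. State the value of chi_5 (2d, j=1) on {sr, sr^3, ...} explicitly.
Conjugacy classes: {e} of size 1, {r^4} of size 1, {r^1, r^7} of size 2, {r^2, r^6} of size 2, {r^3, r^5} of size 2, {s, sr^2, ...} of size 4, {sr, sr^3, ...} of size 4.
Character table:
  irrep \ class              {e} (size 1)  {r^4} (size 1)  {r^1, r^7} (size 2)  {r^2, r^6} (size 2)  {r^3, r^5} (size 2)  {s, sr^2, ...} (size 4)  {sr, sr^3, ...} (size 4)
  chi_1 (triv)               1             1               1                    1                    1                    1                        1                       
  chi_2 (sign: r->1, s->-1)  1             1               1                    1                    1                    -1                       -1                      
  chi_3 (r->-1, s->1)        1             1               -1                   1                    -1                   1                        -1                      
  chi_4 (r->-1, s->-1)       1             1               -1                   1                    -1                   -1                       1                       
  chi_5 (2d, j=1)            2             -2              sqrt(2)              0                    -sqrt(2)             0                        0                       
  chi_6 (2d, j=2)            2             2               0                    -2                   0                    0                        0                       
  chi_7 (2d, j=3)            2             -2              -sqrt(2)             0                    sqrt(2)              0                        0                       

Spot check: chi_5 (2d, j=1) on {sr, sr^3, ...} = 0.

Derivation: D_8 has order 2*8 = 16 with 7 conjugacy classes, hence 7 irreducibles. Sum of squared dims 1 + 1 + 1 + 1 + 4 + 4 + 4 = 16 = |G|. Linear characters come from the abelianisation; the 2-dimensional irreps have character r^k -> 2*cos(2*pi*j*k/8), reflections -> 0.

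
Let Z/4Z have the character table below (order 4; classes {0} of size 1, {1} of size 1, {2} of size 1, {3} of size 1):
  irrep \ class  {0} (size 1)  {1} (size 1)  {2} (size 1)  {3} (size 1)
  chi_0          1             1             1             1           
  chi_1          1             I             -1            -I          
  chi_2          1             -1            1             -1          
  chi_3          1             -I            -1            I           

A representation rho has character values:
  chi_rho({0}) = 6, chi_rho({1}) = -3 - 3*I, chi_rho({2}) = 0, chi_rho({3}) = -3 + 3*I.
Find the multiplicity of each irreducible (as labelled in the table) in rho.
Multiplicities: chi_0: 0, chi_1: 0, chi_2: 3, chi_3: 3.

Working: Use <chi_rho, chi> = (1/|G|) sum_C |C| * chi_rho(C) * conj(chi(C)) with |G| = 4 for each irreducible chi in the table:
  <chi_rho, chi_0> = (1/4)[1*(6)*conj(1) + 1*(-3 - 3*I)*conj(1) + 1*(0)*conj(1) + 1*(-3 + 3*I)*conj(1)]
      = (1/4)[(6) + (-3 - 3*I) + (0) + (-3 + 3*I)] = 0/4 = 0
  <chi_rho, chi_1> = (1/4)[1*(6)*conj(1) + 1*(-3 - 3*I)*conj(I) + 1*(0)*conj(-1) + 1*(-3 + 3*I)*conj(-I)]
      = (1/4)[(6) + (-3 + 3*I) + (0) + (-3 - 3*I)] = 0/4 = 0
  <chi_rho, chi_2> = (1/4)[1*(6)*conj(1) + 1*(-3 - 3*I)*conj(-1) + 1*(0)*conj(1) + 1*(-3 + 3*I)*conj(-1)]
      = (1/4)[(6) + (3 + 3*I) + (0) + (3 - 3*I)] = 12/4 = 3
  <chi_rho, chi_3> = (1/4)[1*(6)*conj(1) + 1*(-3 - 3*I)*conj(-I) + 1*(0)*conj(-1) + 1*(-3 + 3*I)*conj(I)]
      = (1/4)[(6) + (3 - 3*I) + (0) + (3 + 3*I)] = 12/4 = 3
(Exp terms are combined using exp(i*s)*conj(exp(i*t)) = exp(i*(s-t)), and sums of them are collapsed using the identity that for every m > 1 the m distinct m-th roots of unity sum to 0, e.g. 1 + exp(2*I*pi/3) + exp(-2*I*pi/3) = 0.)
Dimension check: dim(rho) = sum (mult * dim) = 0*1 + 0*1 + 3*1 + 3*1 = 6 = chi_rho(e) = 6.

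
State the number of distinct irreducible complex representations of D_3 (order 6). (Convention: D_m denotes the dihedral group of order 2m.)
3

Details: The number of irreducible complex representations of a finite group equals its number of conjugacy classes. D_3 has 3 conjugacy classes ((n+3)/2 for n odd), so D_3 (order 6) has exactly 3 irreducible complex representations.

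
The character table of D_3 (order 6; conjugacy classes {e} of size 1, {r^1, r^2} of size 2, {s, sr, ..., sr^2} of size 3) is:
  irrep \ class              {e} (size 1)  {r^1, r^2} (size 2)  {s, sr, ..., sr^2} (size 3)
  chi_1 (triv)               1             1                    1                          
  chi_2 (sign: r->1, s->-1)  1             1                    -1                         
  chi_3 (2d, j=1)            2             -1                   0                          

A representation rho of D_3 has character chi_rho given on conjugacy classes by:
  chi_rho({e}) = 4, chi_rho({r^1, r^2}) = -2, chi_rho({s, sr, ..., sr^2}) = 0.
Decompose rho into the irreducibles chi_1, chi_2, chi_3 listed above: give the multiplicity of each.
Multiplicities: chi_1: 0, chi_2: 0, chi_3: 2.

Justification: Use <chi_rho, chi> = (1/|G|) sum_C |C| * chi_rho(C) * conj(chi(C)) with |G| = 6 for each irreducible chi in the table:
  <chi_rho, chi_1> = (1/6)[1*(4)*conj(1) + 2*(-2)*conj(1) + 3*(0)*conj(1)]
      = (1/6)[(4) + (-4) + (0)] = 0/6 = 0
  <chi_rho, chi_2> = (1/6)[1*(4)*conj(1) + 2*(-2)*conj(1) + 3*(0)*conj(-1)]
      = (1/6)[(4) + (-4) + (0)] = 0/6 = 0
  <chi_rho, chi_3> = (1/6)[1*(4)*conj(2) + 2*(-2)*conj(-1) + 3*(0)*conj(0)]
      = (1/6)[(8) + (4) + (0)] = 12/6 = 2
Dimension check: dim(rho) = sum (mult * dim) = 0*1 + 0*1 + 2*2 = 4 = chi_rho(e) = 4.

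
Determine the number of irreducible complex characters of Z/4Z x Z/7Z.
28

Solution. The number of irreducible complex representations of a finite group equals its number of conjugacy classes. Z/4Z x Z/7Z is abelian of order 28, so every element is its own conjugacy class: 28 classes, so Z/4Z x Z/7Z (order 28) has exactly 28 irreducible complex representations.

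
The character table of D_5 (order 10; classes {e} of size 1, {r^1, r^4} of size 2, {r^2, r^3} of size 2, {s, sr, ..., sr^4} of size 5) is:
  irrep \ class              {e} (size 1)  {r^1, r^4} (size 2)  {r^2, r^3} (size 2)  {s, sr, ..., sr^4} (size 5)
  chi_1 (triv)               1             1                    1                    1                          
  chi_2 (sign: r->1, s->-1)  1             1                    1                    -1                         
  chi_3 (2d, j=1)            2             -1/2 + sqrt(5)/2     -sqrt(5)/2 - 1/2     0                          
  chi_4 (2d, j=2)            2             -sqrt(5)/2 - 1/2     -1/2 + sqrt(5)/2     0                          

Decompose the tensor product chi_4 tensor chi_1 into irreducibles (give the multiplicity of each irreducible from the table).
chi_4 tensor chi_1 = chi_4 (all other irreducibles have multiplicity 0).

Explanation: The character of a tensor product is the pointwise product (chi_4 * chi_1)(C) = chi_4(C) * chi_1(C):
  {e}: (2)*(1), {r^1, r^4}: (-sqrt(5)/2 - 1/2)*(1), {r^2, r^3}: (-1/2 + sqrt(5)/2)*(1), {s, sr, ..., sr^4}: (0)*(1)
so (chi_4 * chi_1) takes values
  {e} -> 2, {r^1, r^4} -> -sqrt(5)/2 - 1/2, {r^2, r^3} -> -1/2 + sqrt(5)/2, {s, sr, ..., sr^4} -> 0.
Now take the inner product of this character with each irreducible chi from the table, <chi_4*chi_1, chi> = (1/10) sum_C |C| (chi_4*chi_1)(C) conj(chi(C)):
  <chi_4*chi_1, chi_1> = (1/10)[1*(2)*conj(1) + 2*(-sqrt(5)/2 - 1/2)*conj(1) + 2*(-1/2 + sqrt(5)/2)*conj(1) + 5*(0)*conj(1)]
      = (1/10)[(2) + (-sqrt(5) - 1) + (-1 + sqrt(5)) + (0)] = 0/10 = 0
  <chi_4*chi_1, chi_2> = (1/10)[1*(2)*conj(1) + 2*(-sqrt(5)/2 - 1/2)*conj(1) + 2*(-1/2 + sqrt(5)/2)*conj(1) + 5*(0)*conj(-1)]
      = (1/10)[(2) + (-sqrt(5) - 1) + (-1 + sqrt(5)) + (0)] = 0/10 = 0
  <chi_4*chi_1, chi_3> = (1/10)[1*(2)*conj(2) + 2*(-sqrt(5)/2 - 1/2)*conj(-1/2 + sqrt(5)/2) + 2*(-1/2 + sqrt(5)/2)*conj(-sqrt(5)/2 - 1/2) + 5*(0)*conj(0)]
      = (1/10)[(4) + (-2) + (-2) + (0)] = 0/10 = 0
  <chi_4*chi_1, chi_4> = (1/10)[1*(2)*conj(2) + 2*(-sqrt(5)/2 - 1/2)*conj(-sqrt(5)/2 - 1/2) + 2*(-1/2 + sqrt(5)/2)*conj(-1/2 + sqrt(5)/2) + 5*(0)*conj(0)]
      = (1/10)[(4) + (sqrt(5) + 3) + (3 - sqrt(5)) + (0)] = 10/10 = 1
Hence the multiplicities are chi_4: 1. Dimension check: dim(chi_4)*dim(chi_1) = 2*1 = 2 and sum (mult * dim) = 1*2 = 2.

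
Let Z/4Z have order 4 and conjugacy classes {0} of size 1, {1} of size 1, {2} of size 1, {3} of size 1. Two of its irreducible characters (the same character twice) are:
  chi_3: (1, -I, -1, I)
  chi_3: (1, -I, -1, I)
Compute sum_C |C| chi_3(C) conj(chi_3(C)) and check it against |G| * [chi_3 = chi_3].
Sum = 4 = |G| = 4; so <chi_3, chi_3> = 1 (norm-1 confirms irreducibility).

Reasoning: Compute term by term over conjugacy classes (|C| * chi_3(C) * conj(chi_3(C))):
  1*(1)*conj(1) + 1*(-I)*conj(-I) + 1*(-1)*conj(-1) + 1*(I)*conj(I)
  = (1) + (1) + (1) + (1)
  = 4.
(Exp terms are combined using exp(i*s)*conj(exp(i*t)) = exp(i*(s-t)), and sums of them are collapsed using the identity that for every m > 1 the m distinct m-th roots of unity sum to 0, e.g. 1 + exp(2*I*pi/3) + exp(-2*I*pi/3) = 0.)
Dividing by |G| = 4 gives 4/4 = 1, matching the row-orthogonality relation <chi_3, chi_3> = [chi_3 = chi_3].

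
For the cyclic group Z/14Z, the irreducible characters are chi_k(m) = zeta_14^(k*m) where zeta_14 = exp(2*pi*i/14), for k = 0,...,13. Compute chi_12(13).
chi_12(13) = zeta_14^156 = exp(2*I*pi/7)

Why: chi_12(13) = zeta_14^(12*13) = zeta_14^156. Since zeta_14^14 = 1, this equals zeta_14^2 = exp(2*pi*i*2/14) = exp(2*I*pi/7).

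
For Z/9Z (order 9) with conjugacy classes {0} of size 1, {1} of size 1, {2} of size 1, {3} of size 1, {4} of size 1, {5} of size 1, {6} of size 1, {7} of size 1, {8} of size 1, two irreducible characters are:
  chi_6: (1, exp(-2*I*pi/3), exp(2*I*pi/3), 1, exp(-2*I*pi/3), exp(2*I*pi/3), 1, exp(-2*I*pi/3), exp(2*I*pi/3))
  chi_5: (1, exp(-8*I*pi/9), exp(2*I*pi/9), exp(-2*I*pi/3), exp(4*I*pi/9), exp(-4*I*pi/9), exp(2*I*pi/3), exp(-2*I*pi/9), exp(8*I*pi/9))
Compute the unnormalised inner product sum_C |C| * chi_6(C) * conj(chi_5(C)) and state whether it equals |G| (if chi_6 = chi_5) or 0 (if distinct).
Sum = 0; so <chi_6, chi_5> = 0 (distinct irreducibles are orthogonal).

Why: Compute term by term over conjugacy classes (|C| * chi_6(C) * conj(chi_5(C))):
  1*(1)*conj(1) + 1*(exp(-2*I*pi/3))*conj(exp(-8*I*pi/9)) + 1*(exp(2*I*pi/3))*conj(exp(2*I*pi/9)) + 1*(1)*conj(exp(-2*I*pi/3)) + 1*(exp(-2*I*pi/3))*conj(exp(4*I*pi/9)) + 1*(exp(2*I*pi/3))*conj(exp(-4*I*pi/9)) + 1*(1)*conj(exp(2*I*pi/3)) + 1*(exp(-2*I*pi/3))*conj(exp(-2*I*pi/9)) + 1*(exp(2*I*pi/3))*conj(exp(8*I*pi/9))
  = (1) + (exp(2*I*pi/9)) + (exp(4*I*pi/9)) + (exp(2*I*pi/3)) + (exp(8*I*pi/9)) + (exp(-8*I*pi/9)) + (exp(-2*I*pi/3)) + (exp(-4*I*pi/9)) + (exp(-2*I*pi/9))
  = 0.
(Exp terms are combined using exp(i*s)*conj(exp(i*t)) = exp(i*(s-t)), and sums of them are collapsed using the identity that for every m > 1 the m distinct m-th roots of unity sum to 0, e.g. 1 + exp(2*I*pi/3) + exp(-2*I*pi/3) = 0.)
Dividing by |G| = 9 gives 0/9 = 0, matching the row-orthogonality relation <chi_6, chi_5> = [chi_6 = chi_5].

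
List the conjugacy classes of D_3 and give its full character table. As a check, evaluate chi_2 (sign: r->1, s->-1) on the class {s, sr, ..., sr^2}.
Conjugacy classes: {e} of size 1, {r^1, r^2} of size 2, {s, sr, ..., sr^2} of size 3.
Character table:
  irrep \ class              {e} (size 1)  {r^1, r^2} (size 2)  {s, sr, ..., sr^2} (size 3)
  chi_1 (triv)               1             1                    1                          
  chi_2 (sign: r->1, s->-1)  1             1                    -1                         
  chi_3 (2d, j=1)            2             -1                   0                          

Spot check: chi_2 (sign: r->1, s->-1) on {s, sr, ..., sr^2} = -1.

Reasoning: D_3 has order 2*3 = 6 with 3 conjugacy classes, hence 3 irreducibles. Sum of squared dims 1 + 1 + 4 = 6 = |G|. Linear characters come from the abelianisation; the 2-dimensional irreps have character r^k -> 2*cos(2*pi*j*k/3), reflections -> 0.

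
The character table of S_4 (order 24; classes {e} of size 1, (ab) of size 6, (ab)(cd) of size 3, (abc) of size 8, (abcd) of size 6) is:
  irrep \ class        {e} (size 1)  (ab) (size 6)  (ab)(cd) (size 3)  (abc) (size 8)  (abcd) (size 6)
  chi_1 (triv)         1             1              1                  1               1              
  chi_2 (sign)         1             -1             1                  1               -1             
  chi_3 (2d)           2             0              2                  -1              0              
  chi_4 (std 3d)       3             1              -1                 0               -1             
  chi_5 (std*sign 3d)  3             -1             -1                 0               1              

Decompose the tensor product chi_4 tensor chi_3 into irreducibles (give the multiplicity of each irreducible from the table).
chi_4 tensor chi_3 = chi_4 + chi_5 (all other irreducibles have multiplicity 0).

Proof sketch: The character of a tensor product is the pointwise product (chi_4 * chi_3)(C) = chi_4(C) * chi_3(C):
  {e}: (3)*(2), (ab): (1)*(0), (ab)(cd): (-1)*(2), (abc): (0)*(-1), (abcd): (-1)*(0)
so (chi_4 * chi_3) takes values
  {e} -> 6, (ab) -> 0, (ab)(cd) -> -2, (abc) -> 0, (abcd) -> 0.
Now take the inner product of this character with each irreducible chi from the table, <chi_4*chi_3, chi> = (1/24) sum_C |C| (chi_4*chi_3)(C) conj(chi(C)):
  <chi_4*chi_3, chi_1> = (1/24)[1*(6)*conj(1) + 6*(0)*conj(1) + 3*(-2)*conj(1) + 8*(0)*conj(1) + 6*(0)*conj(1)]
      = (1/24)[(6) + (0) + (-6) + (0) + (0)] = 0/24 = 0
  <chi_4*chi_3, chi_2> = (1/24)[1*(6)*conj(1) + 6*(0)*conj(-1) + 3*(-2)*conj(1) + 8*(0)*conj(1) + 6*(0)*conj(-1)]
      = (1/24)[(6) + (0) + (-6) + (0) + (0)] = 0/24 = 0
  <chi_4*chi_3, chi_3> = (1/24)[1*(6)*conj(2) + 6*(0)*conj(0) + 3*(-2)*conj(2) + 8*(0)*conj(-1) + 6*(0)*conj(0)]
      = (1/24)[(12) + (0) + (-12) + (0) + (0)] = 0/24 = 0
  <chi_4*chi_3, chi_4> = (1/24)[1*(6)*conj(3) + 6*(0)*conj(1) + 3*(-2)*conj(-1) + 8*(0)*conj(0) + 6*(0)*conj(-1)]
      = (1/24)[(18) + (0) + (6) + (0) + (0)] = 24/24 = 1
  <chi_4*chi_3, chi_5> = (1/24)[1*(6)*conj(3) + 6*(0)*conj(-1) + 3*(-2)*conj(-1) + 8*(0)*conj(0) + 6*(0)*conj(1)]
      = (1/24)[(18) + (0) + (6) + (0) + (0)] = 24/24 = 1
Hence the multiplicities are chi_4: 1, chi_5: 1. Dimension check: dim(chi_4)*dim(chi_3) = 3*2 = 6 and sum (mult * dim) = 1*3 + 1*3 = 6.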